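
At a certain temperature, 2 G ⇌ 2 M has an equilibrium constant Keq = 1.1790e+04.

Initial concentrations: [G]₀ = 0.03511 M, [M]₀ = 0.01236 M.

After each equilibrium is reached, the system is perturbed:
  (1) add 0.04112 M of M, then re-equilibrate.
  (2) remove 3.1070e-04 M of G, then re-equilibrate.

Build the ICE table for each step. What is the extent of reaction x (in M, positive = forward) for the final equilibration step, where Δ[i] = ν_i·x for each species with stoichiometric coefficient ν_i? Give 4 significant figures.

Q₀ = 0.1239 vs Keq = 1.1790e+04 ⇒ Q<K, forward
Step 1:
                    G           M
  I           0.03511     0.01236
  C          -0.03468     0.03468
  E        4.3319e-04     0.04704
  solve Keq expr → x = 0.01734; check Q = 1.1790e+04
Then add 0.04112 M of M.
Step 2:
                    G           M
  I        4.3319e-04     0.08816
  C        3.7524e-04 -3.7524e-04
  E        8.0844e-04     0.08778
  solve Keq expr → x = -1.8762e-04; check Q = 1.1790e+04
Then remove 3.1070e-04 M of G.
Step 3:
                    G           M
  I        4.9774e-04     0.08778
  C        3.0786e-04 -3.0786e-04
  E        8.0560e-04     0.08747
  solve Keq expr → x = -1.5393e-04; check Q = 1.1790e+04

x = -1.5393e-04 M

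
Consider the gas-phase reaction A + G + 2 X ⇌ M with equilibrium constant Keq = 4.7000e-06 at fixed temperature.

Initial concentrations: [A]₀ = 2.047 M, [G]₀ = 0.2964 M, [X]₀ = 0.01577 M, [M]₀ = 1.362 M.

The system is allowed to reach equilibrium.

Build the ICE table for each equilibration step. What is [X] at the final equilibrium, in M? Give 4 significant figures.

[X]_eq = 2.739 M

Q₀ = 9026 vs Keq = 4.7000e-06 ⇒ Q>K, reverse
Step 1:
                  A         G         X         M
  Initial     2.047    0.2964   0.01577     1.362
  Change      1.362     1.362     2.724    -1.362
  Equil       3.409     1.658     2.739 1.9936e-04
  solve Keq expr → x = -1.362; check Q = 4.7000e-06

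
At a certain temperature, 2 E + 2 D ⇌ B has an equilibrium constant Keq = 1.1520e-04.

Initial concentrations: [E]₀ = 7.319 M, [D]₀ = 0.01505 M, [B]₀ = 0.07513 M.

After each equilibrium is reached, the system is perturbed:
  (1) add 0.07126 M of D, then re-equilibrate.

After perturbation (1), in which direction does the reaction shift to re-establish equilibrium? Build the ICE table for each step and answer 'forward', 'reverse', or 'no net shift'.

Direction: forward

Q₀ = 6.192 vs Keq = 1.1520e-04 ⇒ Q>K, reverse
Step 1:
                  E         D         B
  init        7.319   0.01505   0.07513
  Δ          0.1499    0.1499  -0.07496
  eq          7.469     0.165 1.7487e-04
  solve Keq expr → x = -0.07496; check Q = 1.1520e-04
Then add 0.07126 M of D.
Step 2:
                  E         D         B
  init        7.469    0.2362 1.7487e-04
  Δ       -3.6515e-04 -3.6515e-04 1.8258e-04
  eq          7.469    0.2359 3.5745e-04
  solve Keq expr → x = 1.8258e-04; check Q = 1.1520e-04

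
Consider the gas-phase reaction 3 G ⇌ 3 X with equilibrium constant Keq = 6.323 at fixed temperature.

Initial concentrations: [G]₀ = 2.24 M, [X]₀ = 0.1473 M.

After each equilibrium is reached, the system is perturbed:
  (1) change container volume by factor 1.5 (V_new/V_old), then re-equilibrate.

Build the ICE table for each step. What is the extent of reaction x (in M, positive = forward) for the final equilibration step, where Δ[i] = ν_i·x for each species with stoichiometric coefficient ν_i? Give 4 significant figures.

x = 0 M

Q₀ = 2.8436e-04 vs Keq = 6.323 ⇒ Q<K, forward
Step 1:
                    G           X
  init           2.24      0.1473
  Δ            -1.402       1.402
  eq           0.8379       1.549
  solve Keq expr → x = 0.4674; check Q = 6.323
Then change container volume by factor 1.5 (V_new/V_old).
Step 2:
                    G           X
  init         0.5586       1.033
  Δ                 0           0
  eq           0.5586       1.033
  solve Keq expr → x = 0; check Q = 6.323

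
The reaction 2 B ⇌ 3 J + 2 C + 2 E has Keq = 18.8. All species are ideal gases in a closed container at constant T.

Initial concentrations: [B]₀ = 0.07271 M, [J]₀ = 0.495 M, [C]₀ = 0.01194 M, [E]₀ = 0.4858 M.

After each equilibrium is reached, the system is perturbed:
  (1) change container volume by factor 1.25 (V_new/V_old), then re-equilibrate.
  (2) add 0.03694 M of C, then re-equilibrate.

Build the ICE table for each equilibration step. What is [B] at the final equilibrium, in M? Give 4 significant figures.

Q₀ = 7.7188e-04 vs Keq = 18.8 ⇒ Q<K, forward
Step 1:
                  B         J         C         E
  init      0.07271     0.495   0.01194    0.4858
  Δ          -0.068     0.102     0.068     0.068
  eq        0.00471     0.597   0.07994    0.5538
  solve Keq expr → x = 0.034; check Q = 18.8
Then change container volume by factor 1.25 (V_new/V_old).
Step 2:
                  B         J         C         E
  init     0.003768    0.4776   0.06395     0.443
  Δ       -0.001536  0.002303  0.001536  0.001536
  eq       0.002232    0.4799   0.06549    0.4446
  solve Keq expr → x = 7.6775e-04; check Q = 18.8
Then add 0.03694 M of C.
Step 3:
                  B         J         C         E
  init     0.002232    0.4799    0.1024    0.4446
  Δ         0.00119 -0.001785  -0.00119  -0.00119
  eq       0.003423    0.4781    0.1012    0.4434
  solve Keq expr → x = -5.9510e-04; check Q = 18.8

[B]_eq = 0.003423 M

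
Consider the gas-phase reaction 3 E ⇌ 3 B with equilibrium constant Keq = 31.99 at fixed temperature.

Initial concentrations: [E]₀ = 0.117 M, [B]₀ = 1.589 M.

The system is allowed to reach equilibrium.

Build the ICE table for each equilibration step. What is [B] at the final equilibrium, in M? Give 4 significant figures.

[B]_eq = 1.297 M

Q₀ = 2505 vs Keq = 31.99 ⇒ Q>K, reverse
Step 1:
                   E          B
  init         0.117      1.589
  Δ           0.2917    -0.2917
  eq          0.4087      1.297
  solve Keq expr → x = -0.09722; check Q = 31.99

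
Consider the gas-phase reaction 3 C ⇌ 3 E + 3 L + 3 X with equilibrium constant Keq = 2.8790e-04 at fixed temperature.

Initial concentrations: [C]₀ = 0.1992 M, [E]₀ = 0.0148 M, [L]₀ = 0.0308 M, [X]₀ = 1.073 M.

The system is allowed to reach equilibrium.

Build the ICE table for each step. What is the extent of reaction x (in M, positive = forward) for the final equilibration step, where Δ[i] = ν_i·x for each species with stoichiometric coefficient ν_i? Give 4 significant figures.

Q₀ = 1.4804e-08 vs Keq = 2.8790e-04 ⇒ Q<K, forward
Step 1:
                   C          E          L          X
  init        0.1992     0.0148     0.0308      1.073
  Δ         -0.06559    0.06559    0.06559    0.06559
  eq          0.1336    0.08039    0.09639      1.139
  solve Keq expr → x = 0.02186; check Q = 2.8790e-04

x = 0.02186 M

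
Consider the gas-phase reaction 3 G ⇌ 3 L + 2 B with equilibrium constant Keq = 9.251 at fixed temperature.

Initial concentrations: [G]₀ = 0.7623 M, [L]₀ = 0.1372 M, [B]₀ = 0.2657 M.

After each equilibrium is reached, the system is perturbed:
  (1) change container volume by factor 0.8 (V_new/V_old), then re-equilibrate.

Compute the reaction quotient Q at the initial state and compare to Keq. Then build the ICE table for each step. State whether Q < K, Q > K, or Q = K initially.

Q₀ = 4.1159e-04 vs Keq = 9.251 ⇒ Q<K, forward
Step 1:
                  G         L         B
  init       0.7623    0.1372    0.2657
  Δ          -0.531     0.531     0.354
  eq         0.2313    0.6682    0.6197
  solve Keq expr → x = 0.177; check Q = 9.251
Then change container volume by factor 0.8 (V_new/V_old).
Step 2:
                  G         L         B
  init       0.2892    0.8352    0.7746
  Δ          0.0292   -0.0292  -0.01947
  eq         0.3184     0.806    0.7551
  solve Keq expr → x = -0.009734; check Q = 9.251

Q₀ = 4.1159e-04; Q < K (proceeds forward)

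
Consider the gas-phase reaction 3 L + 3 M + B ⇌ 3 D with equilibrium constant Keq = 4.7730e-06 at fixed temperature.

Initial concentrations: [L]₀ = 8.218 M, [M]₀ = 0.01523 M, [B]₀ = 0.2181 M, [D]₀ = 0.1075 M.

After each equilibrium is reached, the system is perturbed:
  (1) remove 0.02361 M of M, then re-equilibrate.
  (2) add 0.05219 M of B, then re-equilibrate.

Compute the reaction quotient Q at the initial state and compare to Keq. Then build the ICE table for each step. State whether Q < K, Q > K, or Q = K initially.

Q₀ = 2.905 vs Keq = 4.7730e-06 ⇒ Q>K, reverse
Step 1:
                    L           M           B           D
  Initial       8.218     0.01523      0.2181      0.1075
  Change      0.09755     0.09755     0.03252    -0.09755
  Equil         8.316      0.1128      0.2506    0.009955
  solve Keq expr → x = -0.03252; check Q = 4.7730e-06
Then remove 0.02361 M of M.
Step 2:
                    L           M           B           D
  Initial       8.316     0.08917      0.2506    0.009955
  Change     0.001907    0.001907  6.3571e-04   -0.001907
  Equil         8.317     0.09107      0.2513    0.008048
  solve Keq expr → x = -6.3571e-04; check Q = 4.7730e-06
Then add 0.05219 M of B.
Step 3:
                    L           M           B           D
  Initial       8.317     0.09107      0.3034    0.008048
  Change  -4.7581e-04 -4.7581e-04 -1.5860e-04  4.7581e-04
  Equil         8.317      0.0906      0.3033    0.008524
  solve Keq expr → x = 1.5860e-04; check Q = 4.7730e-06

Q₀ = 2.905; Q > K (proceeds reverse)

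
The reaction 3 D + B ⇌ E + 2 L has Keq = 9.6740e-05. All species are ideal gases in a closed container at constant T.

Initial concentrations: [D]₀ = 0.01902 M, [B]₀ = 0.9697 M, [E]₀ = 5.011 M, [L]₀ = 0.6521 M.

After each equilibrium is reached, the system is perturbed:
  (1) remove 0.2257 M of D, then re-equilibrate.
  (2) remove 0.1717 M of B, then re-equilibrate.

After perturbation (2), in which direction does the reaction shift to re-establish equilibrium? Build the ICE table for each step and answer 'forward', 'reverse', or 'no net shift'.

Direction: reverse

Q₀ = 3.1936e+05 vs Keq = 9.6740e-05 ⇒ Q>K, reverse
Step 1:
                  D         B         E         L
  init      0.01902    0.9697     5.011    0.6521
  Δ          0.9705    0.3235   -0.3235    -0.647
  eq         0.9895     1.293     4.687  0.005085
  solve Keq expr → x = -0.3235; check Q = 9.6740e-05
Then remove 0.2257 M of D.
Step 2:
                  D         B         E         L
  init       0.7638     1.293     4.687  0.005085
  Δ        0.002428 8.0932e-04 -8.0932e-04 -0.001619
  eq         0.7663     1.294     4.687  0.003467
  solve Keq expr → x = -8.0932e-04; check Q = 9.6740e-05
Then remove 0.1717 M of B.
Step 3:
                  D         B         E         L
  init       0.7663     1.122     4.687  0.003467
  Δ       3.5359e-04 1.1786e-04 -1.1786e-04 -2.3573e-04
  eq         0.7666     1.122     4.687  0.003231
  solve Keq expr → x = -1.1786e-04; check Q = 9.6740e-05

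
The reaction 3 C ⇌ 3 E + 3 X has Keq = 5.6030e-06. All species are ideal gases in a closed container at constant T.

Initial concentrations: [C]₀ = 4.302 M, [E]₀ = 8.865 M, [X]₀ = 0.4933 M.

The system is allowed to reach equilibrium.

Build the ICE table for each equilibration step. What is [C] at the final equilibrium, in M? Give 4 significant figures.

[C]_eq = 4.785 M

Q₀ = 1.05 vs Keq = 5.6030e-06 ⇒ Q>K, reverse
Step 1:
                    C           E           X
  I             4.302       8.865      0.4933
  C            0.4832     -0.4832     -0.4832
  E             4.785       8.382     0.01014
  solve Keq expr → x = -0.1611; check Q = 5.6030e-06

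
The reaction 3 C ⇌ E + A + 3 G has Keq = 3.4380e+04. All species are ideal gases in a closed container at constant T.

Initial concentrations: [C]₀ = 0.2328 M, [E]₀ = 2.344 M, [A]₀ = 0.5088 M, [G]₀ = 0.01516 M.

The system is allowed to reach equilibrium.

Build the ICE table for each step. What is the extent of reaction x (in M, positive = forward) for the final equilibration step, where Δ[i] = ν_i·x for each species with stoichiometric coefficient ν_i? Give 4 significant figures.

Q₀ = 3.2935e-04 vs Keq = 3.4380e+04 ⇒ Q<K, forward
Step 1:
                   C          E          A          G
  init        0.2328      2.344     0.5088    0.01516
  Δ          -0.2245    0.07484    0.07484     0.2245
  eq        0.008269      2.419     0.5836     0.2397
  solve Keq expr → x = 0.07484; check Q = 3.4380e+04

x = 0.07484 M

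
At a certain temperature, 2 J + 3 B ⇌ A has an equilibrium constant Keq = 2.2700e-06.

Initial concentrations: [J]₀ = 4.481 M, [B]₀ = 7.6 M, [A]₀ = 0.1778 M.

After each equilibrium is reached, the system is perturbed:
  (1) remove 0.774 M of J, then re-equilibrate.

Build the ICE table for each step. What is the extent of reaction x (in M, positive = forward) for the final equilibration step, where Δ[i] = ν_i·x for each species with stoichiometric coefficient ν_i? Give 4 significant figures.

Q₀ = 2.0172e-05 vs Keq = 2.2700e-06 ⇒ Q>K, reverse
Step 1:
                  J         B         A
  I           4.481       7.6    0.1778
  C          0.3014    0.4521   -0.1507
  E           4.782     8.052    0.0271
  solve Keq expr → x = -0.1507; check Q = 2.2700e-06
Then remove 0.774 M of J.
Step 2:
                  J         B         A
  I           4.008     8.052    0.0271
  C          0.0155   0.02325 -0.007749
  E           4.024     8.075   0.01936
  solve Keq expr → x = -0.007749; check Q = 2.2700e-06

x = -0.007749 M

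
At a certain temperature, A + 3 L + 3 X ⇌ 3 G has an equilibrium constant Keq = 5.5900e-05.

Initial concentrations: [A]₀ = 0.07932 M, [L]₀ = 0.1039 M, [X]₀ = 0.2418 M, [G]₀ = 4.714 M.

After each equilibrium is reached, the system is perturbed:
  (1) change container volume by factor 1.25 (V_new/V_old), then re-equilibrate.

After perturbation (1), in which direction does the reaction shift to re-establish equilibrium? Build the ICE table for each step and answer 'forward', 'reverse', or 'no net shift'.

Direction: reverse

Q₀ = 8.3286e+07 vs Keq = 5.5900e-05 ⇒ Q>K, reverse
Step 1:
                    A           L           X           G
  I           0.07932      0.1039      0.2418       4.714
  C             1.326       3.977       3.977      -3.977
  E             1.405       4.081       4.219      0.7372
  solve Keq expr → x = -1.326; check Q = 5.5900e-05
Then change container volume by factor 1.25 (V_new/V_old).
Step 2:
                    A           L           X           G
  I             1.124       3.265       3.375      0.5898
  C           0.03849      0.1155      0.1155     -0.1155
  E             1.162        3.38        3.49      0.4743
  solve Keq expr → x = -0.03849; check Q = 5.5900e-05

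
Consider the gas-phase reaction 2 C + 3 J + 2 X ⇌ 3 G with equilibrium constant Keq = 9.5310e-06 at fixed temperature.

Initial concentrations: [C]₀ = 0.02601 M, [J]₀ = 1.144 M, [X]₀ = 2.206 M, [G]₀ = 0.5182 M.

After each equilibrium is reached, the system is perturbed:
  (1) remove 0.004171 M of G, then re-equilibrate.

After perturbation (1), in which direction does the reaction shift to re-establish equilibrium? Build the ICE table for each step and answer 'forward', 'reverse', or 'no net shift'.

Q₀ = 28.23 vs Keq = 9.5310e-06 ⇒ Q>K, reverse
Step 1:
                   C          J          X          G
  I          0.02601      1.144      2.206     0.5182
  C           0.3242     0.4863     0.3242    -0.4863
  E           0.3502       1.63       2.53    0.03189
  solve Keq expr → x = -0.1621; check Q = 9.5310e-06
Then remove 0.004171 M of G.
Step 2:
                   C          J          X          G
  I           0.3502       1.63       2.53    0.02772
  C         -0.00261  -0.003914   -0.00261   0.003914
  E           0.3476      1.626      2.528    0.03163
  solve Keq expr → x = 0.001305; check Q = 9.5310e-06

Direction: forward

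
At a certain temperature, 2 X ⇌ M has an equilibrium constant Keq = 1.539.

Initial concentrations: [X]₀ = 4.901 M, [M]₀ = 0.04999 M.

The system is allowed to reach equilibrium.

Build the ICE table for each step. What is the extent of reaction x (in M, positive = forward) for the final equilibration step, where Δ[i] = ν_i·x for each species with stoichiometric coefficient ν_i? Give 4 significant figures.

x = 1.889 M

Q₀ = 0.002081 vs Keq = 1.539 ⇒ Q<K, forward
Step 1:
                   X          M
  Initial      4.901    0.04999
  Change      -3.778      1.889
  Equil        1.123      1.939
  solve Keq expr → x = 1.889; check Q = 1.539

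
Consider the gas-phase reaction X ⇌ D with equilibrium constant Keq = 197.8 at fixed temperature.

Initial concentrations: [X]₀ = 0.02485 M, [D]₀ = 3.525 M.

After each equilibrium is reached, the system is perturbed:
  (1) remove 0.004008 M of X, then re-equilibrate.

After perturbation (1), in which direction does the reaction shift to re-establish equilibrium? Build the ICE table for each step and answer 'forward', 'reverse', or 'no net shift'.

Q₀ = 141.9 vs Keq = 197.8 ⇒ Q<K, forward
Step 1:
                   X          D
  Initial    0.02485      3.525
  Change   -0.006994   0.006994
  Equil      0.01786      3.532
  solve Keq expr → x = 0.006994; check Q = 197.8
Then remove 0.004008 M of X.
Step 2:
                   X          D
  Initial    0.01385      3.532
  Change    0.003988  -0.003988
  Equil      0.01784      3.528
  solve Keq expr → x = -0.003988; check Q = 197.8

Direction: reverse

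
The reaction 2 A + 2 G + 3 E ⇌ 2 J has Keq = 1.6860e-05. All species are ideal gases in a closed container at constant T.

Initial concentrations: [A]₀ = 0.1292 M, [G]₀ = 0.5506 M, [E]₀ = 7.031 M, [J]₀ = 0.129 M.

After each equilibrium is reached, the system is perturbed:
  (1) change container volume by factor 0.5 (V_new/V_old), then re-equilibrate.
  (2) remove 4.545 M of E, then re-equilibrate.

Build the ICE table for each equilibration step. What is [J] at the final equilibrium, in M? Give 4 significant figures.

[J]_eq = 0.07201 M

Q₀ = 0.009461 vs Keq = 1.6860e-05 ⇒ Q>K, reverse
Step 1:
                    A           G           E           J
  Initial      0.1292      0.5506       7.031       0.129
  Change        0.116       0.116       0.174      -0.116
  Equil        0.2452      0.6666       7.205     0.01298
  solve Keq expr → x = -0.05801; check Q = 1.6860e-05
Then change container volume by factor 0.5 (V_new/V_old).
Step 2:
                    A           G           E           J
  Initial      0.4904       1.333       14.41     0.02596
  Change     -0.08587    -0.08587     -0.1288     0.08587
  Equil        0.4046       1.247       14.28      0.1118
  solve Keq expr → x = 0.04293; check Q = 1.6860e-05
Then remove 4.545 M of E.
Step 3:
                    A           G           E           J
  Initial      0.4046       1.247       9.736      0.1118
  Change      0.03982     0.03982     0.05973    -0.03982
  Equil        0.4444       1.287       9.796     0.07201
  solve Keq expr → x = -0.01991; check Q = 1.6860e-05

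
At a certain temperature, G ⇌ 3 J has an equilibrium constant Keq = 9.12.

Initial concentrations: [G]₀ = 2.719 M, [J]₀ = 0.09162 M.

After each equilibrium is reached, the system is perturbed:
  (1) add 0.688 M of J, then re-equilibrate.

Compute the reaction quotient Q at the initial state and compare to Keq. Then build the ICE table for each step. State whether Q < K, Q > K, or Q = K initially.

Q₀ = 2.8285e-04; Q < K (proceeds forward)

Q₀ = 2.8285e-04 vs Keq = 9.12 ⇒ Q<K, forward
Step 1:
                    G           J
  I             2.719     0.09162
  C           -0.8303       2.491
  E             1.889       2.583
  solve Keq expr → x = 0.8303; check Q = 9.12
Then add 0.688 M of J.
Step 2:
                    G           J
  I             1.889       3.271
  C               0.2     -0.5999
  E             2.089       2.671
  solve Keq expr → x = -0.2; check Q = 9.12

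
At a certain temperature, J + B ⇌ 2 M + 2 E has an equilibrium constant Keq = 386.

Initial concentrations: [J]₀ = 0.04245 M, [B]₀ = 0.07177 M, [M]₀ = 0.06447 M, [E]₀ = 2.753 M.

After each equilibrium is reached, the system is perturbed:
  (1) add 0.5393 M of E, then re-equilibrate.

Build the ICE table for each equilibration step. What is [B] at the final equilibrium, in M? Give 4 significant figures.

[B]_eq = 0.04076 M

Q₀ = 10.34 vs Keq = 386 ⇒ Q<K, forward
Step 1:
                   J          B          M          E
  I          0.04245    0.07177    0.06447      2.753
  C         -0.03327   -0.03327    0.06654    0.06654
  E         0.009181     0.0385      0.131       2.82
  solve Keq expr → x = 0.03327; check Q = 386
Then add 0.5393 M of E.
Step 2:
                   J          B          M          E
  I         0.009181     0.0385      0.131      3.359
  C          0.00226    0.00226   -0.00452   -0.00452
  E          0.01144    0.04076     0.1265      3.354
  solve Keq expr → x = -0.00226; check Q = 386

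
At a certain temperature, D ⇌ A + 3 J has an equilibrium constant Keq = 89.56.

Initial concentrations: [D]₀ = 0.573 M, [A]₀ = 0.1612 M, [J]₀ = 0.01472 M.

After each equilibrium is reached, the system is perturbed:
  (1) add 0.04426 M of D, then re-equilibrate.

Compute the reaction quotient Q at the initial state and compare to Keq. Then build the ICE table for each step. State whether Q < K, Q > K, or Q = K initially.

Q₀ = 8.9729e-07 vs Keq = 89.56 ⇒ Q<K, forward
Step 1:
                   D          A          J
  Initial      0.573     0.1612    0.01472
  Change      -0.539      0.539      1.617
  Equil      0.03397     0.7002      1.632
  solve Keq expr → x = 0.539; check Q = 89.56
Then add 0.04426 M of D.
Step 2:
                   D          A          J
  Initial    0.07823     0.7002      1.632
  Change    -0.03517    0.03517     0.1055
  Equil      0.04306     0.7354      1.737
  solve Keq expr → x = 0.03517; check Q = 89.56

Q₀ = 8.9729e-07; Q < K (proceeds forward)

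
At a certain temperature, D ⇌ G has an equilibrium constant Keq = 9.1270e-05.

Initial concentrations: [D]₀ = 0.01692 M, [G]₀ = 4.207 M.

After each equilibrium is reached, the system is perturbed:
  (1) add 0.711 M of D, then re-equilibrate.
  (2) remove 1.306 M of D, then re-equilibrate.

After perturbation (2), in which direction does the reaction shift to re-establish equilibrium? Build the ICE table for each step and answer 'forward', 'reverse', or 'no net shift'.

Q₀ = 248.6 vs Keq = 9.1270e-05 ⇒ Q>K, reverse
Step 1:
                   D          G
  Initial    0.01692      4.207
  Change       4.207     -4.207
  Equil        4.224 3.8548e-04
  solve Keq expr → x = -4.207; check Q = 9.1270e-05
Then add 0.711 M of D.
Step 2:
                   D          G
  Initial      4.935 3.8548e-04
  Change  -6.4887e-05 6.4887e-05
  Equil        4.934 4.5037e-04
  solve Keq expr → x = 6.4887e-05; check Q = 9.1270e-05
Then remove 1.306 M of D.
Step 3:
                   D          G
  Initial      3.628 4.5037e-04
  Change  1.1919e-04 -1.1919e-04
  Equil        3.629 3.3118e-04
  solve Keq expr → x = -1.1919e-04; check Q = 9.1270e-05

Direction: reverse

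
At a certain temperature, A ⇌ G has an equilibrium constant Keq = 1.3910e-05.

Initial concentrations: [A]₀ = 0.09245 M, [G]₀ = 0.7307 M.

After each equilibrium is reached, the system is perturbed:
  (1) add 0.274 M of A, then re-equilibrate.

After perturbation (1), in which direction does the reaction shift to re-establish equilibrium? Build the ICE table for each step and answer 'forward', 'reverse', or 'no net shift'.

Q₀ = 7.904 vs Keq = 1.3910e-05 ⇒ Q>K, reverse
Step 1:
                    A           G
  init        0.09245      0.7307
  Δ            0.7307     -0.7307
  eq           0.8231  1.1450e-05
  solve Keq expr → x = -0.7307; check Q = 1.3910e-05
Then add 0.274 M of A.
Step 2:
                    A           G
  init          1.097  1.1450e-05
  Δ       -3.8113e-06  3.8113e-06
  eq            1.097  1.5261e-05
  solve Keq expr → x = 3.8113e-06; check Q = 1.3910e-05

Direction: forward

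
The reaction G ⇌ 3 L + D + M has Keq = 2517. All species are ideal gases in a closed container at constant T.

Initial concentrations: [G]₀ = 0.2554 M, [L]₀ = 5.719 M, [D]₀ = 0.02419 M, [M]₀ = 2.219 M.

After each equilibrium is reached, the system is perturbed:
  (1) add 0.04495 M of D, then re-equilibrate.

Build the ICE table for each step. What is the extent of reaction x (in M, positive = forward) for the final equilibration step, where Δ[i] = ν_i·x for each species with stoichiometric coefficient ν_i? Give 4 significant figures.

x = -0.008032 M

Q₀ = 39.31 vs Keq = 2517 ⇒ Q<K, forward
Step 1:
                  G         L         D         M
  init       0.2554     5.719   0.02419     2.219
  Δ         -0.2008    0.6023    0.2008    0.2008
  eq        0.05463     6.321     0.225      2.42
  solve Keq expr → x = 0.2008; check Q = 2517
Then add 0.04495 M of D.
Step 2:
                  G         L         D         M
  init      0.05463     6.321    0.2699      2.42
  Δ        0.008032   -0.0241 -0.008032 -0.008032
  eq        0.06266     6.297    0.2619     2.412
  solve Keq expr → x = -0.008032; check Q = 2517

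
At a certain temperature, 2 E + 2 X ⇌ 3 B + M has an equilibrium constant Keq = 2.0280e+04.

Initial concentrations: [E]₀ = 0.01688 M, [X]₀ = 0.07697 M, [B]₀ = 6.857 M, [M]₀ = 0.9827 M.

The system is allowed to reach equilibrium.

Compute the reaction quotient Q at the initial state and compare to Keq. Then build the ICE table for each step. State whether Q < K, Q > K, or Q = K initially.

Q₀ = 1.8769e+08; Q > K (proceeds reverse)

Q₀ = 1.8769e+08 vs Keq = 2.0280e+04 ⇒ Q>K, reverse
Step 1:
                  E         X         B         M
  Initial   0.01688   0.07697     6.857    0.9827
  Change      0.279     0.279   -0.4185   -0.1395
  Equil      0.2959     0.356     6.438    0.8432
  solve Keq expr → x = -0.1395; check Q = 2.0280e+04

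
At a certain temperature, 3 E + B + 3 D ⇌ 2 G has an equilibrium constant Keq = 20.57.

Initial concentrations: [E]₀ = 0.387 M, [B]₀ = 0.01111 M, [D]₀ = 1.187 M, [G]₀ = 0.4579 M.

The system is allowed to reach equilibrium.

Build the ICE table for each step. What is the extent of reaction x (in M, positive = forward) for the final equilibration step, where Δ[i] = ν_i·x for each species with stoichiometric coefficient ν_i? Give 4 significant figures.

Q₀ = 194.7 vs Keq = 20.57 ⇒ Q>K, reverse
Step 1:
                  E         B         D         G
  Initial     0.387   0.01111     1.187    0.4579
  Change     0.0808   0.02693    0.0808  -0.05387
  Equil      0.4678   0.03804     1.268     0.404
  solve Keq expr → x = -0.02693; check Q = 20.57

x = -0.02693 M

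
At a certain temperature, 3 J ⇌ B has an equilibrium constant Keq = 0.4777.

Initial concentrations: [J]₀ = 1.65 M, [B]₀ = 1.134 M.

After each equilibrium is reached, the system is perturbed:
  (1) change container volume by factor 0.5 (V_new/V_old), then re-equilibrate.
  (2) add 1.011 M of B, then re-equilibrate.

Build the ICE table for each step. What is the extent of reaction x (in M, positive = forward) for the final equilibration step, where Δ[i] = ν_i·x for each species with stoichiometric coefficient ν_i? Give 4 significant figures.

Q₀ = 0.2524 vs Keq = 0.4777 ⇒ Q<K, forward
Step 1:
                    J           B
  init           1.65       1.134
  Δ           -0.2803     0.09344
  eq             1.37       1.227
  solve Keq expr → x = 0.09344; check Q = 0.4777
Then change container volume by factor 0.5 (V_new/V_old).
Step 2:
                    J           B
  init          2.739       2.455
  Δ           -0.9429      0.3143
  eq            1.796       2.769
  solve Keq expr → x = 0.3143; check Q = 0.4777
Then add 1.011 M of B.
Step 3:
                    J           B
  init          1.796        3.78
  Δ            0.1854    -0.06181
  eq            1.982       3.718
  solve Keq expr → x = -0.06181; check Q = 0.4777

x = -0.06181 M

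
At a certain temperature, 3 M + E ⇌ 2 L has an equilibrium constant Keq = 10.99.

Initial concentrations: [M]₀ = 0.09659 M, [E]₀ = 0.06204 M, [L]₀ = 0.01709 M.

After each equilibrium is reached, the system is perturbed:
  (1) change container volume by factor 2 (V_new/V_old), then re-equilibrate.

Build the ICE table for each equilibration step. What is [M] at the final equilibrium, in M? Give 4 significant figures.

[M]_eq = 0.05091 M

Q₀ = 5.224 vs Keq = 10.99 ⇒ Q<K, forward
Step 1:
                  M         E         L
  init      0.09659   0.06204   0.01709
  Δ       -0.006968 -0.002323  0.004645
  eq        0.08962   0.05972   0.02174
  solve Keq expr → x = 0.002323; check Q = 10.99
Then change container volume by factor 2 (V_new/V_old).
Step 2:
                  M         E         L
  init      0.04481   0.02986   0.01087
  Δ          0.0061  0.002033 -0.004067
  eq        0.05091   0.03189  0.006801
  solve Keq expr → x = -0.002033; check Q = 10.99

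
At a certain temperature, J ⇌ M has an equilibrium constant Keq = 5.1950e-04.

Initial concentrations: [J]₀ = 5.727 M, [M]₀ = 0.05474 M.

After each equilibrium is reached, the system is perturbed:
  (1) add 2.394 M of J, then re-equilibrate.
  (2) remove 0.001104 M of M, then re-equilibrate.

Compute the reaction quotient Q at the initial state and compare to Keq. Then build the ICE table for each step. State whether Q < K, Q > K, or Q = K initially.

Q₀ = 0.009558; Q > K (proceeds reverse)

Q₀ = 0.009558 vs Keq = 5.1950e-04 ⇒ Q>K, reverse
Step 1:
                   J          M
  Initial      5.727    0.05474
  Change     0.05174   -0.05174
  Equil        5.779   0.003002
  solve Keq expr → x = -0.05174; check Q = 5.1950e-04
Then add 2.394 M of J.
Step 2:
                   J          M
  Initial      8.173   0.003002
  Change   -0.001243   0.001243
  Equil        8.171   0.004245
  solve Keq expr → x = 0.001243; check Q = 5.1950e-04
Then remove 0.001104 M of M.
Step 3:
                   J          M
  Initial      8.171   0.003141
  Change   -0.001103   0.001103
  Equil         8.17   0.004245
  solve Keq expr → x = 0.001103; check Q = 5.1950e-04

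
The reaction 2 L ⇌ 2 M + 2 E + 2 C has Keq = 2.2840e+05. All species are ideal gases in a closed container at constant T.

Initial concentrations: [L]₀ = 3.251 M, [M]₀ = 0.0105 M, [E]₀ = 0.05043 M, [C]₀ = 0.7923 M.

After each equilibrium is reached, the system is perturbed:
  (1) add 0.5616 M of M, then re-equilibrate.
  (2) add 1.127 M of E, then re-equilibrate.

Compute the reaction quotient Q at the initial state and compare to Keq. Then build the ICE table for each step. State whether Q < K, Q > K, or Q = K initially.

Q₀ = 1.6653e-08 vs Keq = 2.2840e+05 ⇒ Q<K, forward
Step 1:
                    L           M           E           C
  init          3.251      0.0105     0.05043      0.7923
  Δ            -3.166       3.166       3.166       3.166
  eq          0.08465       3.177       3.217       3.959
  solve Keq expr → x = 1.583; check Q = 2.2840e+05
Then add 0.5616 M of M.
Step 2:
                    L           M           E           C
  init        0.08465       3.738       3.217       3.959
  Δ           0.01382    -0.01382    -0.01382    -0.01382
  eq          0.09847       3.725       3.203       3.945
  solve Keq expr → x = -0.006912; check Q = 2.2840e+05
Then add 1.127 M of E.
Step 3:
                    L           M           E           C
  init        0.09847       3.725        4.33       3.945
  Δ           0.03151    -0.03151    -0.03151    -0.03151
  eq             0.13       3.693       4.298       3.913
  solve Keq expr → x = -0.01576; check Q = 2.2840e+05

Q₀ = 1.6653e-08; Q < K (proceeds forward)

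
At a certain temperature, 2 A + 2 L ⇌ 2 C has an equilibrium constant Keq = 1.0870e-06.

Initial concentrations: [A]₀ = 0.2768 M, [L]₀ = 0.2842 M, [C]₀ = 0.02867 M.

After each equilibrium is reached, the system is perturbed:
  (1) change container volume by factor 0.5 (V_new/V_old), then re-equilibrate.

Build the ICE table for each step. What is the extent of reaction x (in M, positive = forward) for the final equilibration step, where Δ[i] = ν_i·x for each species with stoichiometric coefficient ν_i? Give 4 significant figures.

Q₀ = 0.1328 vs Keq = 1.0870e-06 ⇒ Q>K, reverse
Step 1:
                    A           L           C
  I            0.2768      0.2842     0.02867
  C           0.02857     0.02857    -0.02857
  E            0.3054      0.3128  9.9579e-05
  solve Keq expr → x = -0.01429; check Q = 1.0870e-06
Then change container volume by factor 0.5 (V_new/V_old).
Step 2:
                    A           L           C
  I            0.6107      0.6255  1.9916e-04
  C       -1.9890e-04 -1.9890e-04  1.9890e-04
  E            0.6105      0.6253  3.9806e-04
  solve Keq expr → x = 9.9451e-05; check Q = 1.0870e-06

x = 9.9451e-05 M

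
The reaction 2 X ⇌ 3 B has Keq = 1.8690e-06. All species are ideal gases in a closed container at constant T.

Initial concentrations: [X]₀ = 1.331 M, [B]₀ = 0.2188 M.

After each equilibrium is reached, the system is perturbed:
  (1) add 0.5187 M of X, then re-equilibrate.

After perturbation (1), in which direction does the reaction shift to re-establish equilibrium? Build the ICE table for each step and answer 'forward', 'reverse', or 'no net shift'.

Q₀ = 0.005913 vs Keq = 1.8690e-06 ⇒ Q>K, reverse
Step 1:
                   X          B
  I            1.331     0.2188
  C           0.1353    -0.2029
  E            1.466     0.0159
  solve Keq expr → x = -0.06763; check Q = 1.8690e-06
Then add 0.5187 M of X.
Step 2:
                   X          B
  I            1.985     0.0159
  C        -0.002361   0.003542
  E            1.983    0.01944
  solve Keq expr → x = 0.001181; check Q = 1.8690e-06

Direction: forward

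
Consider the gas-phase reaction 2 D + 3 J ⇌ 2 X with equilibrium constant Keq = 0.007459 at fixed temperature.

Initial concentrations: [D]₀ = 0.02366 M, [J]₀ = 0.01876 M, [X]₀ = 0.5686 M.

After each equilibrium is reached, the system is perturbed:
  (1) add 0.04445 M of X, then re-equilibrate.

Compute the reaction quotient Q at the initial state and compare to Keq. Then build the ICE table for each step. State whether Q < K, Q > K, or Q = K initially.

Q₀ = 8.7475e+07; Q > K (proceeds reverse)

Q₀ = 8.7475e+07 vs Keq = 0.007459 ⇒ Q>K, reverse
Step 1:
                    D           J           X
  I           0.02366     0.01876      0.5686
  C             0.533      0.7995      -0.533
  E            0.5567      0.8183     0.03559
  solve Keq expr → x = -0.2665; check Q = 0.007459
Then add 0.04445 M of X.
Step 2:
                    D           J           X
  I            0.5567      0.8183     0.08004
  C           0.03798     0.05697    -0.03798
  E            0.5947      0.8753     0.04205
  solve Keq expr → x = -0.01899; check Q = 0.007459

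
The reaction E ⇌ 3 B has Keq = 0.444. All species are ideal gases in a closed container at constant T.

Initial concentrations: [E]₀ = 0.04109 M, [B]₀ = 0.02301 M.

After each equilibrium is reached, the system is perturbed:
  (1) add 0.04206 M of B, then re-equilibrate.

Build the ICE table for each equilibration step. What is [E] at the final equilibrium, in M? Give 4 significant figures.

[E]_eq = 0.009301 M

Q₀ = 2.9649e-04 vs Keq = 0.444 ⇒ Q<K, forward
Step 1:
                   E          B
  Initial    0.04109    0.02301
  Change    -0.03602     0.1081
  Equil     0.005071     0.1311
  solve Keq expr → x = 0.03602; check Q = 0.444
Then add 0.04206 M of B.
Step 2:
                   E          B
  Initial   0.005071     0.1731
  Change     0.00423   -0.01269
  Equil     0.009301     0.1604
  solve Keq expr → x = -0.00423; check Q = 0.444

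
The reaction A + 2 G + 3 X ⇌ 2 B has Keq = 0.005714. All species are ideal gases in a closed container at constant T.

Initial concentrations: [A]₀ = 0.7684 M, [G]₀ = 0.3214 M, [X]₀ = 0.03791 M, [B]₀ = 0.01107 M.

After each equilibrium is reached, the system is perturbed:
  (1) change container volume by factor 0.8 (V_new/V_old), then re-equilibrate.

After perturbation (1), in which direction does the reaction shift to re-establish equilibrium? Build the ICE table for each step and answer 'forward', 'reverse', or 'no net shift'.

Direction: forward

Q₀ = 28.34 vs Keq = 0.005714 ⇒ Q>K, reverse
Step 1:
                    A           G           X           B
  I            0.7684      0.3214     0.03791     0.01107
  C          0.005396     0.01079     0.01619    -0.01079
  E            0.7738      0.3322      0.0541  2.7794e-04
  solve Keq expr → x = -0.005396; check Q = 0.005714
Then change container volume by factor 0.8 (V_new/V_old).
Step 2:
                    A           G           X           B
  I            0.9672      0.4152     0.06762  3.4742e-04
  C       -9.5845e-05 -1.9169e-04 -2.8753e-04  1.9169e-04
  E            0.9671       0.415     0.06734  5.3911e-04
  solve Keq expr → x = 9.5845e-05; check Q = 0.005714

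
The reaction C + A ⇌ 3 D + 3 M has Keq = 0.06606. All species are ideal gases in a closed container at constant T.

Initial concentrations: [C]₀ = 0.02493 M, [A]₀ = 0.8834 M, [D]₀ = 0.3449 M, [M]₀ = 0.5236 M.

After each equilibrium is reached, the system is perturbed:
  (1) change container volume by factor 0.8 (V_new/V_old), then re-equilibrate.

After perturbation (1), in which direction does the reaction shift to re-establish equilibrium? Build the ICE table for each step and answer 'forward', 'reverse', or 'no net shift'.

Q₀ = 0.2674 vs Keq = 0.06606 ⇒ Q>K, reverse
Step 1:
                  C         A         D         M
  Initial   0.02493    0.8834    0.3449    0.5236
  Change    0.01796   0.01796  -0.05389  -0.05389
  Equil     0.04289    0.9014     0.291    0.4697
  solve Keq expr → x = -0.01796; check Q = 0.06606
Then change container volume by factor 0.8 (V_new/V_old).
Step 2:
                  C         A         D         M
  Initial   0.05362     1.127    0.3638    0.5871
  Change    0.01496   0.01496  -0.04487  -0.04487
  Equil     0.06857     1.142    0.3189    0.5423
  solve Keq expr → x = -0.01496; check Q = 0.06606

Direction: reverse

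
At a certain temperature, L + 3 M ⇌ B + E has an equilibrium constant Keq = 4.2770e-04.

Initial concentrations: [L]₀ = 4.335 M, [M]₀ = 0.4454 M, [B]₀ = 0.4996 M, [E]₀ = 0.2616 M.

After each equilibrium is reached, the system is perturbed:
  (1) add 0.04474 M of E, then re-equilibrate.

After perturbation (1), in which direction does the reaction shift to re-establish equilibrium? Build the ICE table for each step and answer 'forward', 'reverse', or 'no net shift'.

Direction: reverse

Q₀ = 0.3412 vs Keq = 4.2770e-04 ⇒ Q>K, reverse
Step 1:
                  L         M         B         E
  I           4.335    0.4454    0.4996    0.2616
  C          0.2484    0.7453   -0.2484   -0.2484
  E           4.583     1.191    0.2512   0.01317
  solve Keq expr → x = -0.2484; check Q = 4.2770e-04
Then add 0.04474 M of E.
Step 2:
                  L         M         B         E
  I           4.583     1.191    0.2512   0.05791
  C         0.03746    0.1124  -0.03746  -0.03746
  E           4.621     1.303    0.2137   0.02046
  solve Keq expr → x = -0.03746; check Q = 4.2770e-04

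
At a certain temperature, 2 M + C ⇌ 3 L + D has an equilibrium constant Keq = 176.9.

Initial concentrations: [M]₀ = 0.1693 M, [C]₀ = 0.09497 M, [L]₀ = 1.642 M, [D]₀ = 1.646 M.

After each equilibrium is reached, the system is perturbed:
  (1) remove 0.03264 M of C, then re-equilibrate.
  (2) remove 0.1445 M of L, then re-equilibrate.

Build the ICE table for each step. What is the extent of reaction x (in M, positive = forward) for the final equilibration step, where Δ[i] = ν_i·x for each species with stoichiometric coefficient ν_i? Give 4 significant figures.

x = 0.01315 M

Q₀ = 2677 vs Keq = 176.9 ⇒ Q>K, reverse
Step 1:
                    M           C           L           D
  I            0.1693     0.09497       1.642       1.646
  C            0.1805     0.09027     -0.2708    -0.09027
  E            0.3498      0.1852       1.371       1.556
  solve Keq expr → x = -0.09027; check Q = 176.9
Then remove 0.03264 M of C.
Step 2:
                    M           C           L           D
  I            0.3498      0.1526       1.371       1.556
  C           0.01561    0.007803    -0.02341   -0.007803
  E            0.3655      0.1604       1.348       1.548
  solve Keq expr → x = -0.007803; check Q = 176.9
Then remove 0.1445 M of L.
Step 3:
                    M           C           L           D
  I            0.3655      0.1604       1.203       1.548
  C          -0.02631    -0.01315     0.03946     0.01315
  E            0.3391      0.1473       1.243       1.561
  solve Keq expr → x = 0.01315; check Q = 176.9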